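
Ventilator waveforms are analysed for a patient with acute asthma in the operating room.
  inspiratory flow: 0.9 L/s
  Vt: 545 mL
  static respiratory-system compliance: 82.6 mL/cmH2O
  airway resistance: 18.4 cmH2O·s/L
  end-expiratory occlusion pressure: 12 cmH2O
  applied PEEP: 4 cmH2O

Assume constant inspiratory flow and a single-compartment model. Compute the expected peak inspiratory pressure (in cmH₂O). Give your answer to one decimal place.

35.2

Total PEEP = 12 cmH2O (set 4 + intrinsic 8); this is the baseline alveolar pressure.
Equation of motion (constant flow): PIP = Vt/C + R·V̇ + PEEP.
PIP = 545/82.6 + 18.4×0.9 + 12 = 6.598 + 16.56 + 12 = 35.158 cmH2O.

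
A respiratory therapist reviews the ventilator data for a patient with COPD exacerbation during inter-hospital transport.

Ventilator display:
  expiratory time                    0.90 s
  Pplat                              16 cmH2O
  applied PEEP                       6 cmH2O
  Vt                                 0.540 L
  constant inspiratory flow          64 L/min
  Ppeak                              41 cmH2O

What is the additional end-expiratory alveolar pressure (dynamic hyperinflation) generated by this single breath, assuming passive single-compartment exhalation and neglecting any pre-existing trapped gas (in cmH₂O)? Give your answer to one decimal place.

Flow: 64 L/min ÷ 60 = 1.0667 L/s.
R = (PIP − Pplat)/V̇ = (41 − 16) / 1.0667 = 25.0/1.0667 = 23.437 cmH2O·s/L.
C = Vt/(Pplat − PEEP) = 540.0 / (16 − 6) = 540.0/10.0 = 54.0 mL/cmH2O.
τ = R × C = 23.437 × 0.054 L/cmH2O = 1.266 s.
Fraction remaining = e^(−Te/τ) = e^(−0.90/1.266) = 0.4912; trapped volume = 540.0 × 0.4912 = 265.25 mL.
Additional alveolar pressure from trapping ≈ V_trapped / C = 265.25 / 54.0 = 4.912 cmH2O.

4.9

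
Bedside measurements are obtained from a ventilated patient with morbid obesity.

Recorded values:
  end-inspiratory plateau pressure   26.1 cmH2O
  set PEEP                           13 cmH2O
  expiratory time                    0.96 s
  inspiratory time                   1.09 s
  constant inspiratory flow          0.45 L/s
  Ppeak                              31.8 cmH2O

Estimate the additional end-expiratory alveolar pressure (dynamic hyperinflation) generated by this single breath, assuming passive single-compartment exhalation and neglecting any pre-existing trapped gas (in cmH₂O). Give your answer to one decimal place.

1.7

Vt = flow × Ti = 0.45 L/s × 1.09 s × 1000 mL/L = 490.5 mL.
R = (PIP − Pplat)/V̇ = (31.8 − 26.1) / 0.45 = 5.7/0.45 = 12.667 cmH2O·s/L.
C = Vt/(Pplat − PEEP) = 490.5 / (26.1 − 13) = 490.5/13.1 = 37.443 mL/cmH2O.
τ = R × C = 12.667 × 0.03744 L/cmH2O = 0.4743 s.
Fraction remaining = e^(−Te/τ) = e^(−0.96/0.4743) = 0.1321; trapped volume = 490.5 × 0.1321 = 64.795 mL.
Additional alveolar pressure from trapping ≈ V_trapped / C = 64.795 / 37.443 = 1.73 cmH2O.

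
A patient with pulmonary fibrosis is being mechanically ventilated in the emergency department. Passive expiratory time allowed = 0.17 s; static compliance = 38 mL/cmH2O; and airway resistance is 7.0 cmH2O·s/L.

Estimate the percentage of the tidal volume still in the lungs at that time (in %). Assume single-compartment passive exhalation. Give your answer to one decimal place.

52.8

τ = R × C = 7.0 × 38 mL/cmH2O = 7.0 × 0.038 L/cmH2O = 0.266 s.
Passive exhalation: V(t)/V₀ = e^(−t/τ) = e^(−0.17/0.266) = 0.5278.
Fraction remaining = 0.5278 → 52.78%.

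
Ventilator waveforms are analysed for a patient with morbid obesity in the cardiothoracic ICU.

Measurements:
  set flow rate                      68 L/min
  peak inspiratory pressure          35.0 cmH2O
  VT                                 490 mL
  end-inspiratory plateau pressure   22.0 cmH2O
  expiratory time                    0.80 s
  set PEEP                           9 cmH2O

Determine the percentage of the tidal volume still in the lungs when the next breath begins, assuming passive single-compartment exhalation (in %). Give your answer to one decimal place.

15.7

Flow: 68 L/min ÷ 60 = 1.1333 L/s.
R = (PIP − Pplat)/V̇ = (35.0 − 22.0) / 1.1333 = 13.0/1.1333 = 11.471 cmH2O·s/L.
C = Vt/(Pplat − PEEP) = 490.0 / (22.0 − 9) = 490.0/13.0 = 37.692 mL/cmH2O.
τ = R × C = 11.471 × 0.03769 L/cmH2O = 0.4323 s.
Fraction remaining at end-expiration = e^(−Te/τ) = e^(−0.80/0.4323) = 0.1571 → 15.71%.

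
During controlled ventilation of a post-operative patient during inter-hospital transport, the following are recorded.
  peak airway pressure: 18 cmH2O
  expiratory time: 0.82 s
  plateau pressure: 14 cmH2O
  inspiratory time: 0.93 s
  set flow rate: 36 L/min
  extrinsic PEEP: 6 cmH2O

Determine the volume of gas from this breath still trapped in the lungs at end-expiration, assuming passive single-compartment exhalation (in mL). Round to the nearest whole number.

Flow: 36 L/min ÷ 60 = 0.6 L/s.
Vt = flow × Ti = 0.6 L/s × 0.93 s × 1000 mL/L = 558.0 mL.
R = (PIP − Pplat)/V̇ = (18 − 14) / 0.6 = 4.0/0.6 = 6.667 cmH2O·s/L.
C = Vt/(Pplat − PEEP) = 558.0 / (14 − 6) = 558.0/8.0 = 69.75 mL/cmH2O.
τ = R × C = 6.667 × 0.06975 L/cmH2O = 0.465 s.
Fraction remaining = e^(−Te/τ) = e^(−0.82/0.465) = 0.1715.
Trapped volume = 558.0 × 0.1715 = 95.697 mL.

96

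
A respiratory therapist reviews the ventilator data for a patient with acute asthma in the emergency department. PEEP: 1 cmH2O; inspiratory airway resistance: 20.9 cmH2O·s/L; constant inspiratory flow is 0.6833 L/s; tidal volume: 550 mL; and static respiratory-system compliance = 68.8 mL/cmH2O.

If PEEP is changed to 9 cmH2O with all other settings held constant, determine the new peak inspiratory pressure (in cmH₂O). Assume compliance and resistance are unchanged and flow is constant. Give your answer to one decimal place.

31.3

PIP = Vt/C + R·V̇ + PEEP (constant-flow equation of motion).
Only the baseline term changes: ΔPIP = ΔPEEP = 9 − 1 = 8.0 cmH2O.
Original PIP = 550/68.8 + 20.9×0.6833 + 1 = 23.275 cmH2O; new PIP = 23.275 + (8.0) = 31.275 cmH2O.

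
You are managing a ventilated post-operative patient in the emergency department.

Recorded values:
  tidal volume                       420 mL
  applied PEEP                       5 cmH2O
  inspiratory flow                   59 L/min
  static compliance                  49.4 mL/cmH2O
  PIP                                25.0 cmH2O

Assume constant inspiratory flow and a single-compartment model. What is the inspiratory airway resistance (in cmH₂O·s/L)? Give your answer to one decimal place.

Flow: 59 L/min ÷ 60 = 0.9833 L/s.
Equation of motion (constant flow): PIP = Vt/C + R·V̇ + PEEP.
R·V̇ = PIP − Vt/C − PEEP = 25.0 − 420/49.4 − 5 = 25.0 − 8.502 − 5 = 11.498 cmH2O.
R = 11.498 / 0.9833 = 11.693 cmH2O·s/L.

11.7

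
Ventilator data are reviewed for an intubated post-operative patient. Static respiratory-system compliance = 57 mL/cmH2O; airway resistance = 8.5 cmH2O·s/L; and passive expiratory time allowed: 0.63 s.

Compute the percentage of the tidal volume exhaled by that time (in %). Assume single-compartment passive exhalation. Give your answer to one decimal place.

72.8

τ = R × C = 8.5 × 57 mL/cmH2O = 8.5 × 0.057 L/cmH2O = 0.4845 s.
Passive exhalation: V(t)/V₀ = e^(−t/τ) = e^(−0.63/0.4845) = 0.2724.
Fraction exhaled = 1 − 0.2724 = 0.7276 → 72.76%.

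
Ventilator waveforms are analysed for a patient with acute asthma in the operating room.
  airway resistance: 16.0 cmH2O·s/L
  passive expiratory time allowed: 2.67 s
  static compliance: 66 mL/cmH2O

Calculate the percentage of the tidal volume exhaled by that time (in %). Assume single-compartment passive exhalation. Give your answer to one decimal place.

τ = R × C = 16.0 × 66 mL/cmH2O = 16.0 × 0.066 L/cmH2O = 1.056 s.
Passive exhalation: V(t)/V₀ = e^(−t/τ) = e^(−2.67/1.056) = 0.07979.
Fraction exhaled = 1 − 0.07979 = 0.9202 → 92.02%.

92.0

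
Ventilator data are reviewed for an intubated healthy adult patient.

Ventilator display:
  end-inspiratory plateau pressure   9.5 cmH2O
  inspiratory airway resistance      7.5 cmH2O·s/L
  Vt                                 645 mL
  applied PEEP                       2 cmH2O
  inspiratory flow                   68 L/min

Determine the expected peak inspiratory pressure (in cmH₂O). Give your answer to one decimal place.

18.0

Flow: 68 L/min ÷ 60 = 1.1333 L/s.
PIP = Pplat + Raw × flow = 9.5 + 7.5 × 1.1333 = 9.5 + 8.5 = 18.0 cmH2O.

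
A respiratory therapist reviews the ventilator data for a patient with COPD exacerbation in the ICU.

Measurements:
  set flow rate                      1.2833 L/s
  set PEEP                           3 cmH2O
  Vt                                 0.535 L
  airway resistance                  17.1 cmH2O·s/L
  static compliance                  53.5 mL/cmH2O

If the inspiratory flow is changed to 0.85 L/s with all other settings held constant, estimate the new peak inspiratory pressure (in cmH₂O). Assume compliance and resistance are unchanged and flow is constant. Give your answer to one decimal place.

PIP = Vt/C + R·V̇ + PEEP (constant-flow equation of motion).
Only the resistive term changes: ΔPIP = R × ΔV̇ = 17.1 × (0.85 − 1.2833) = 17.1 × -0.4333 = -7.409 cmH2O.
Original PIP = 535/53.5 + 17.1×1.2833 + 3 = 34.944 cmH2O; new PIP = 34.944 + (-7.409) = 27.535 cmH2O.

27.5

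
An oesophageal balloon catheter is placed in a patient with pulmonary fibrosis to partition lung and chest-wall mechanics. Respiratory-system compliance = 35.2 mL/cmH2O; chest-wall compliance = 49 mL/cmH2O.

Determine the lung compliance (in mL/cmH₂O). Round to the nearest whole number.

125

1/CL = 1/Crs − 1/Ccw.
1/CL = 1/35.2 − 1/49 = 0.008001.
CL = 124.98 mL/cmH2O.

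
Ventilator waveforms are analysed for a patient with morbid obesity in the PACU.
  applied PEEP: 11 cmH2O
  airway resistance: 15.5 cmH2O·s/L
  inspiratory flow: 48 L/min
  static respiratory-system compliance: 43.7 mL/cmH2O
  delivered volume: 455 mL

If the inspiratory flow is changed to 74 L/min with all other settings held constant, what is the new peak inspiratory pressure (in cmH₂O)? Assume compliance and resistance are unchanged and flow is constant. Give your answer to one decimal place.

40.5

Flow: 48 L/min ÷ 60 = 0.8 L/s.
New flow: 74 L/min ÷ 60 = 1.2333 L/s.
PIP = Vt/C + R·V̇ + PEEP (constant-flow equation of motion).
Only the resistive term changes: ΔPIP = R × ΔV̇ = 15.5 × (1.2333 − 0.8) = 15.5 × 0.4333 = 6.716 cmH2O.
Original PIP = 455/43.7 + 15.5×0.8 + 11 = 33.812 cmH2O; new PIP = 33.812 + (6.716) = 40.528 cmH2O.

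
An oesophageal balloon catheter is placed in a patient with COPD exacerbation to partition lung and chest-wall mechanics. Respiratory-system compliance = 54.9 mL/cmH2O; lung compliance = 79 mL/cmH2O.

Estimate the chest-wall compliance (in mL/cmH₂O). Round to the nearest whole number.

1/Ccw = 1/Crs − 1/CL.
1/Ccw = 1/54.9 − 1/79 = 0.005557.
Ccw = 179.95 mL/cmH2O.

180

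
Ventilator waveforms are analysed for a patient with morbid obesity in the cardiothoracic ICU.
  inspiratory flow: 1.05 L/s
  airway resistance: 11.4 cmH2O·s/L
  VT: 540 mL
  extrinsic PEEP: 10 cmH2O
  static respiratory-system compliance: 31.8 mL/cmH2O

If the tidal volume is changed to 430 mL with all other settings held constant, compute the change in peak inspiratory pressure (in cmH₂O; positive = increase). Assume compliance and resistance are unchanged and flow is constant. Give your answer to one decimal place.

PIP = Vt/C + R·V̇ + PEEP (constant-flow equation of motion).
Only the elastic term changes: ΔPIP = ΔVt / C = (430 − 540) / 31.8 = -3.459 cmH2O.

-3.5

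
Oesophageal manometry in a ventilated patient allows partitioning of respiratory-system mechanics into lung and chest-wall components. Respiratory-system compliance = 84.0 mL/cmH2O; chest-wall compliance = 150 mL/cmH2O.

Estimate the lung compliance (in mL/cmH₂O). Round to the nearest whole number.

1/CL = 1/Crs − 1/Ccw.
1/CL = 1/84.0 − 1/150 = 0.005238.
CL = 190.91 mL/cmH2O.

191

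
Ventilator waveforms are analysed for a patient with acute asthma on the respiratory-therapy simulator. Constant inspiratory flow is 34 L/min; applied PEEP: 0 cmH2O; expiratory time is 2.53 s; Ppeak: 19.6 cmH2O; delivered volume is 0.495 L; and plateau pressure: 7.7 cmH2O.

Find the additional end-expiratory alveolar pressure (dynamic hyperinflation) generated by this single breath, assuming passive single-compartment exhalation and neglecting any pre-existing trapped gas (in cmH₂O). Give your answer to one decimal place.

Flow: 34 L/min ÷ 60 = 0.5667 L/s.
R = (PIP − Pplat)/V̇ = (19.6 − 7.7) / 0.5667 = 11.9/0.5667 = 20.999 cmH2O·s/L.
C = Vt/(Pplat − PEEP) = 495.0 / (7.7 − 0) = 495.0/7.7 = 64.286 mL/cmH2O.
τ = R × C = 20.999 × 0.06429 L/cmH2O = 1.35 s.
Fraction remaining = e^(−Te/τ) = e^(−2.53/1.35) = 0.1535; trapped volume = 495.0 × 0.1535 = 75.983 mL.
Additional alveolar pressure from trapping ≈ V_trapped / C = 75.983 / 64.286 = 1.182 cmH2O.

1.2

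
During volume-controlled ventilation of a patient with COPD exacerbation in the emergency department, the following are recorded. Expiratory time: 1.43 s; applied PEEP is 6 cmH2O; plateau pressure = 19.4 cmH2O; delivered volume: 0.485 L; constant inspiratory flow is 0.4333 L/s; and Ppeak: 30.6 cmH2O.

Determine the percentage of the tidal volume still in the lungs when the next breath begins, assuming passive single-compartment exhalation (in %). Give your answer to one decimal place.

21.7

R = (PIP − Pplat)/V̇ = (30.6 − 19.4) / 0.4333 = 11.2/0.4333 = 25.848 cmH2O·s/L.
C = Vt/(Pplat − PEEP) = 485.0 / (19.4 − 6) = 485.0/13.4 = 36.194 mL/cmH2O.
τ = R × C = 25.848 × 0.03619 L/cmH2O = 0.9354 s.
Fraction remaining at end-expiration = e^(−Te/τ) = e^(−1.43/0.9354) = 0.2168 → 21.68%.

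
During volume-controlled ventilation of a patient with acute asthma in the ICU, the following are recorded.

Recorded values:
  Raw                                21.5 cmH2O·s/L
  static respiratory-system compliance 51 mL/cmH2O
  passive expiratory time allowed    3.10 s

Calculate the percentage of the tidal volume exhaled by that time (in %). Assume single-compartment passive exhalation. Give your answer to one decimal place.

τ = R × C = 21.5 × 51 mL/cmH2O = 21.5 × 0.051 L/cmH2O = 1.097 s.
Passive exhalation: V(t)/V₀ = e^(−t/τ) = e^(−3.10/1.097) = 0.05926.
Fraction exhaled = 1 − 0.05926 = 0.9407 → 94.07%.

94.1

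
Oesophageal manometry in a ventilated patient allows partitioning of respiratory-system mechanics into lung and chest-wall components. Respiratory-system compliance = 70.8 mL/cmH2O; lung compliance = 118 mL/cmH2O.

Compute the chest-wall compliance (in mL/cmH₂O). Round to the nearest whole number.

177

1/Ccw = 1/Crs − 1/CL.
1/Ccw = 1/70.8 − 1/118 = 0.00565.
Ccw = 176.99 mL/cmH2O.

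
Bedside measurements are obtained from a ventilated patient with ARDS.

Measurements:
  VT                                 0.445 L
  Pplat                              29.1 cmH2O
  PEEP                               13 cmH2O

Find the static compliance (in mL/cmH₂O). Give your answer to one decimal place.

Cstat = Vt / (Pplat − PEEP) = 445 / (29.1 − 13) = 445 / 16.1 = 27.64 mL/cmH2O.

27.6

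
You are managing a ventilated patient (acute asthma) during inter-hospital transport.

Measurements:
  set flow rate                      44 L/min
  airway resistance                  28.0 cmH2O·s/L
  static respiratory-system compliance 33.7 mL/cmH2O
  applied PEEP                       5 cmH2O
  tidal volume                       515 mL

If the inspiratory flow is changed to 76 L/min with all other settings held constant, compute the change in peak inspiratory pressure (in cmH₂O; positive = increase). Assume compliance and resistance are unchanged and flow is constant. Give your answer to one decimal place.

Flow: 44 L/min ÷ 60 = 0.7333 L/s.
New flow: 76 L/min ÷ 60 = 1.2667 L/s.
PIP = Vt/C + R·V̇ + PEEP (constant-flow equation of motion).
Only the resistive term changes: ΔPIP = R × ΔV̇ = 28.0 × (1.2667 − 0.7333) = 28.0 × 0.5334 = 14.935 cmH2O.

14.9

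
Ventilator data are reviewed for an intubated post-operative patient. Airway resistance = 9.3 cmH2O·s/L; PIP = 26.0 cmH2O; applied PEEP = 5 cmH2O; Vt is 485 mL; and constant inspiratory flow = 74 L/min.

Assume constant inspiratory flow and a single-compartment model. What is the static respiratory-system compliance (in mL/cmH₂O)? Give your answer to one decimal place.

Flow: 74 L/min ÷ 60 = 1.2333 L/s.
Equation of motion (constant flow): PIP = Vt/C + R·V̇ + PEEP.
Vt/C = PIP − R·V̇ − PEEP = 26.0 − 9.3×1.2333 − 5 = 26.0 − 11.47 − 5 = 9.53 cmH2O.
C = Vt / 9.53 = 485 / 9.53 = 50.892 mL/cmH2O.

50.9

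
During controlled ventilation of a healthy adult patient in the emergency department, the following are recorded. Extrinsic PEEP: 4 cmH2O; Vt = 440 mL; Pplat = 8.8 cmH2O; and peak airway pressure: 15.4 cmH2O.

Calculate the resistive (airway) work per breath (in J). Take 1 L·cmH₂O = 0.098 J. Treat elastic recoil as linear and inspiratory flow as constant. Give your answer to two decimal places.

With constant inspiratory flow the resistive pressure is constant at PIP − Pplat = 15.4 − 8.8 = 6.6 cmH2O, so resistive work = 6.6 × 0.440 = 2.904 L·cmH2O.
× 0.098 J/(L·cmH2O) → 0.2846 J.

0.28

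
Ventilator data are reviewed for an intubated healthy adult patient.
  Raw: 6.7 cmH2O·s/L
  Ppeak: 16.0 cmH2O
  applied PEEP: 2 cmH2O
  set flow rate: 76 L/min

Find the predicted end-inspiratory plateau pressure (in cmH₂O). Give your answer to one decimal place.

7.5

Flow: 76 L/min ÷ 60 = 1.2667 L/s.
Pplat = PIP − Raw × flow = 16.0 − 6.7 × 1.2667 = 16.0 − 8.487 = 7.513 cmH2O.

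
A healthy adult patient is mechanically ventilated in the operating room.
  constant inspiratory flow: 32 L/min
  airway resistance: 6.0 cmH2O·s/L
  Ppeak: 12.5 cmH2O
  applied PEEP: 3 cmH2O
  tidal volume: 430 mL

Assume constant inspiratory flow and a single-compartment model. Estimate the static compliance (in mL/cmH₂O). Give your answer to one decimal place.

Flow: 32 L/min ÷ 60 = 0.5333 L/s.
Equation of motion (constant flow): PIP = Vt/C + R·V̇ + PEEP.
Vt/C = PIP − R·V̇ − PEEP = 12.5 − 6.0×0.5333 − 3 = 12.5 − 3.2 − 3 = 6.3 cmH2O.
C = Vt / 6.3 = 430 / 6.3 = 68.254 mL/cmH2O.

68.3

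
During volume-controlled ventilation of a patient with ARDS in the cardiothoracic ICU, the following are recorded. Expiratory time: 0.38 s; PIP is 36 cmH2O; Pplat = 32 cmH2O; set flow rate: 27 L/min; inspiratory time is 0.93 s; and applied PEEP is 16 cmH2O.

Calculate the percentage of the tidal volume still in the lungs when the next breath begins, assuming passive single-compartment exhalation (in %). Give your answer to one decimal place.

19.5

Flow: 27 L/min ÷ 60 = 0.45 L/s.
Vt = flow × Ti = 0.45 L/s × 0.93 s × 1000 mL/L = 418.5 mL.
R = (PIP − Pplat)/V̇ = (36 − 32) / 0.45 = 4.0/0.45 = 8.889 cmH2O·s/L.
C = Vt/(Pplat − PEEP) = 418.5 / (32 − 16) = 418.5/16.0 = 26.156 mL/cmH2O.
τ = R × C = 8.889 × 0.02616 L/cmH2O = 0.2325 s.
Fraction remaining at end-expiration = e^(−Te/τ) = e^(−0.38/0.2325) = 0.1951 → 19.51%.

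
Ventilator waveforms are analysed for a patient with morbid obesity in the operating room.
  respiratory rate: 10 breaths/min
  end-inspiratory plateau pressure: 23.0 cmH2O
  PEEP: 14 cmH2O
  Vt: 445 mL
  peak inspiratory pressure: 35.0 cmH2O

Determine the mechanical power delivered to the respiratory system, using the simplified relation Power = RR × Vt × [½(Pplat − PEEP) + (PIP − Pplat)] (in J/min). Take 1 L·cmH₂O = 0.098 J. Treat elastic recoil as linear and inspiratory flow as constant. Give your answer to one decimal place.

7.2

Per-breath work = Vt × [½(Pplat−PEEP) + (PIP−Pplat)] = 0.445 × [0.5×9.0 + 12.0] = 0.445 × 16.5 = 7.343 L·cmH2O.
Power = 10 × 7.343 = 73.43 L·cmH2O/min.
× 0.098 J/(L·cmH2O) → 7.196 J/min.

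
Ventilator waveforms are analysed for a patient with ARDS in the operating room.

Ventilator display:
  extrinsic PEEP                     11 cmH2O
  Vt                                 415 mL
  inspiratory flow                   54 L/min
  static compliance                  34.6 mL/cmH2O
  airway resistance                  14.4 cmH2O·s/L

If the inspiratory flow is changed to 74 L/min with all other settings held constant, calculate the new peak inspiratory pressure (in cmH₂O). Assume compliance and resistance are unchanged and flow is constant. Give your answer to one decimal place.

Flow: 54 L/min ÷ 60 = 0.9 L/s.
New flow: 74 L/min ÷ 60 = 1.2333 L/s.
PIP = Vt/C + R·V̇ + PEEP (constant-flow equation of motion).
Only the resistive term changes: ΔPIP = R × ΔV̇ = 14.4 × (1.2333 − 0.9) = 14.4 × 0.3333 = 4.8 cmH2O.
Original PIP = 415/34.6 + 14.4×0.9 + 11 = 35.954 cmH2O; new PIP = 35.954 + (4.8) = 40.754 cmH2O.

40.8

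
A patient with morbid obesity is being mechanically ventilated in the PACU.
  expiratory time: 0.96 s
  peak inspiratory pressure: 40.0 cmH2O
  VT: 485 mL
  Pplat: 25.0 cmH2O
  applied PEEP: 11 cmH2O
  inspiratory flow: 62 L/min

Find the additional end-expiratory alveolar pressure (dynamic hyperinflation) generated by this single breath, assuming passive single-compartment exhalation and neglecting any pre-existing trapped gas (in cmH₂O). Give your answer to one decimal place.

Flow: 62 L/min ÷ 60 = 1.0333 L/s.
R = (PIP − Pplat)/V̇ = (40.0 − 25.0) / 1.0333 = 15.0/1.0333 = 14.517 cmH2O·s/L.
C = Vt/(Pplat − PEEP) = 485.0 / (25.0 − 11) = 485.0/14.0 = 34.643 mL/cmH2O.
τ = R × C = 14.517 × 0.03464 L/cmH2O = 0.5029 s.
Fraction remaining = e^(−Te/τ) = e^(−0.96/0.5029) = 0.1482; trapped volume = 485.0 × 0.1482 = 71.877 mL.
Additional alveolar pressure from trapping ≈ V_trapped / C = 71.877 / 34.643 = 2.075 cmH2O.

2.1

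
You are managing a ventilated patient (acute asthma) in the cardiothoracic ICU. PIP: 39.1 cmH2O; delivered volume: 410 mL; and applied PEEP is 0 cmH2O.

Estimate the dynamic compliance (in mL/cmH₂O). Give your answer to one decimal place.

Dynamic compliance = Vt / (PIP − PEEP) = 410 / (39.1 − 0) = 410 / 39.1 = 10.486 mL/cmH2O.

10.5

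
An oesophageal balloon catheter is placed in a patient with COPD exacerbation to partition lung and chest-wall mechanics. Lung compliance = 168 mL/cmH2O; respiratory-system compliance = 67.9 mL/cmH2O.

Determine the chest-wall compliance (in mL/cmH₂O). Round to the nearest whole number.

1/Ccw = 1/Crs − 1/CL.
1/Ccw = 1/67.9 − 1/168 = 0.008775.
Ccw = 113.96 mL/cmH2O.

114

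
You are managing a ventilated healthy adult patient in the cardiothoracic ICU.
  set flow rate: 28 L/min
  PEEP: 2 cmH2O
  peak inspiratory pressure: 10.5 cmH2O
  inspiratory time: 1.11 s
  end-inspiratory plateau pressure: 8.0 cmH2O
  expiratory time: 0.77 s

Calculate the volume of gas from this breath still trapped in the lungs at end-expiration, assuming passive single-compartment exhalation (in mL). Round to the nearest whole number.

Flow: 28 L/min ÷ 60 = 0.4667 L/s.
Vt = flow × Ti = 0.4667 L/s × 1.11 s × 1000 mL/L = 518.04 mL.
R = (PIP − Pplat)/V̇ = (10.5 − 8.0) / 0.4667 = 2.5/0.4667 = 5.357 cmH2O·s/L.
C = Vt/(Pplat − PEEP) = 518.04 / (8.0 − 2) = 518.04/6.0 = 86.34 mL/cmH2O.
τ = R × C = 5.357 × 0.08634 L/cmH2O = 0.4625 s.
Fraction remaining = e^(−Te/τ) = e^(−0.77/0.4625) = 0.1892.
Trapped volume = 518.04 × 0.1892 = 98.013 mL.

98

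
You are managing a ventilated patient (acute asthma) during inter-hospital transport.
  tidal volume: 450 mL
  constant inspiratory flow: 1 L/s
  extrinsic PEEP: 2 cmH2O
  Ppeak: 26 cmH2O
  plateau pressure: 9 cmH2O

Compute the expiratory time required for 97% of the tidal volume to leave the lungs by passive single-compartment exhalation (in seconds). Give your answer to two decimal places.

R = (PIP − Pplat)/V̇ = (26 − 9) / 1 = 17.0/1 = 17.0 cmH2O·s/L.
C = Vt/(Pplat − PEEP) = 450.0 / (9 − 2) = 450.0/7.0 = 64.286 mL/cmH2O.
τ = R × C = 17.0 × 0.06429 L/cmH2O = 1.093 s.
t = −τ·ln(1 − 0.97) = −1.093·ln(0.03) = 3.833 s.

3.83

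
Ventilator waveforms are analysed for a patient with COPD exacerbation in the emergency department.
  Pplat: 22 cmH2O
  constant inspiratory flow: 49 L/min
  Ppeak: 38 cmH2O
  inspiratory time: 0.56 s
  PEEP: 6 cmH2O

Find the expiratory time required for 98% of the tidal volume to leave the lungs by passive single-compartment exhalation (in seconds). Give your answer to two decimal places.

2.19

Flow: 49 L/min ÷ 60 = 0.8167 L/s.
Vt = flow × Ti = 0.8167 L/s × 0.56 s × 1000 mL/L = 457.35 mL.
R = (PIP − Pplat)/V̇ = (38 − 22) / 0.8167 = 16.0/0.8167 = 19.591 cmH2O·s/L.
C = Vt/(Pplat − PEEP) = 457.35 / (22 − 6) = 457.35/16.0 = 28.584 mL/cmH2O.
τ = R × C = 19.591 × 0.02858 L/cmH2O = 0.5599 s.
t = −τ·ln(1 − 0.98) = −0.5599·ln(0.02) = 2.19 s.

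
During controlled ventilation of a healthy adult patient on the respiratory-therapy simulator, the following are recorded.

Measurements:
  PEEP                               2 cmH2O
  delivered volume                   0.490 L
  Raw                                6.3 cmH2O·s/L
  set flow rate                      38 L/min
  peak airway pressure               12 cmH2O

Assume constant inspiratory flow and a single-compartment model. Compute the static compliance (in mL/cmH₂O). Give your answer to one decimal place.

81.5

Flow: 38 L/min ÷ 60 = 0.6333 L/s.
Equation of motion (constant flow): PIP = Vt/C + R·V̇ + PEEP.
Vt/C = PIP − R·V̇ − PEEP = 12 − 6.3×0.6333 − 2 = 12 − 3.99 − 2 = 6.01 cmH2O.
C = Vt / 6.01 = 490 / 6.01 = 81.531 mL/cmH2O.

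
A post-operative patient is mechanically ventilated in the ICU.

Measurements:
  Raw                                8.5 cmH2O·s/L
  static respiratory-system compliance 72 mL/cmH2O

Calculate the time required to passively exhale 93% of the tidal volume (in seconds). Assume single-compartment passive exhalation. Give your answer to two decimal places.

1.63

τ = R × C = 8.5 × 72 mL/cmH2O = 8.5 × 0.072 L/cmH2O = 0.612 s.
Exhaled fraction f = 1 − e^(−t/τ) → t = −τ·ln(1 − f) = −0.612·ln(0.07) = 1.627 s.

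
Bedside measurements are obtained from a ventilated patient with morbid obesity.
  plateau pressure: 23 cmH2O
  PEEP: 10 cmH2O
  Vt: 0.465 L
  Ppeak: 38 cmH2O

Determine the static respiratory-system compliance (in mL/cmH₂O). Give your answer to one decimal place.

Cstat = Vt / (Pplat − PEEP) = 465 / (23 − 10) = 465 / 13.0 = 35.769 mL/cmH2O.

35.8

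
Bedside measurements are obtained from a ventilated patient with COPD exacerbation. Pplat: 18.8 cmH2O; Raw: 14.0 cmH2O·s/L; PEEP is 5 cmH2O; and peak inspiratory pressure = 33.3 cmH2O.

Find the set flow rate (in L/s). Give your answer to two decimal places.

1.04

flow = (PIP − Pplat) / Raw = 14.5 / 14.0 = 1.036 L/s.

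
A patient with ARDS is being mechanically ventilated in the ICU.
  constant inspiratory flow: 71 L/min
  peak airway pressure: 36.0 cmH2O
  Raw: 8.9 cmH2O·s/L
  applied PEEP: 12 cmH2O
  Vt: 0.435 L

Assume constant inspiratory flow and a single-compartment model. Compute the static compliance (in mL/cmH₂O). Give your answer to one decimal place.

Flow: 71 L/min ÷ 60 = 1.1833 L/s.
Equation of motion (constant flow): PIP = Vt/C + R·V̇ + PEEP.
Vt/C = PIP − R·V̇ − PEEP = 36.0 − 8.9×1.1833 − 12 = 36.0 − 10.531 − 12 = 13.469 cmH2O.
C = Vt / 13.469 = 435 / 13.469 = 32.296 mL/cmH2O.

32.3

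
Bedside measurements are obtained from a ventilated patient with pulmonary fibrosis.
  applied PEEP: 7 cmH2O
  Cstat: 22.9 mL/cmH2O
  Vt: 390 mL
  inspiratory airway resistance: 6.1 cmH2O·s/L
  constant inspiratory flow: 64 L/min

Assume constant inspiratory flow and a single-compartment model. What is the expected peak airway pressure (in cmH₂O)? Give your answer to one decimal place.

30.5

Flow: 64 L/min ÷ 60 = 1.0667 L/s.
Equation of motion (constant flow): PIP = Vt/C + R·V̇ + PEEP.
PIP = 390/22.9 + 6.1×1.0667 + 7 = 17.031 + 6.507 + 7 = 30.538 cmH2O.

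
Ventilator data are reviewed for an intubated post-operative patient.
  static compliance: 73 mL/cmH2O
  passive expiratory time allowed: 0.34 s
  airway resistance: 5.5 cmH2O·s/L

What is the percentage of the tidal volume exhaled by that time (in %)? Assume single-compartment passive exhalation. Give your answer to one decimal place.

57.1

τ = R × C = 5.5 × 73 mL/cmH2O = 5.5 × 0.073 L/cmH2O = 0.4015 s.
Passive exhalation: V(t)/V₀ = e^(−t/τ) = e^(−0.34/0.4015) = 0.4288.
Fraction exhaled = 1 − 0.4288 = 0.5712 → 57.12%.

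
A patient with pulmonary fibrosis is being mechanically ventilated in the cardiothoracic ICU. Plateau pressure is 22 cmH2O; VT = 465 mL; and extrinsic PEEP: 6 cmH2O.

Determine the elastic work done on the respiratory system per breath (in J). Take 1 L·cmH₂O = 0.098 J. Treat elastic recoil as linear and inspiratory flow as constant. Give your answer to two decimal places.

0.36

Elastic work ≈ ½ × (Pplat − PEEP) × Vt = 0.5 × (22 − 6) × 0.465 L = 0.5 × 16.0 × 0.465 = 3.72 L·cmH2O.
× 0.098 J/(L·cmH2O) → 0.3646 J.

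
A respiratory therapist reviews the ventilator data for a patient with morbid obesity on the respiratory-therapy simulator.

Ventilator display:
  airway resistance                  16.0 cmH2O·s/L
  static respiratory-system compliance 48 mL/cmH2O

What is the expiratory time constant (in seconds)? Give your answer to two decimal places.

τ = R × C = 16.0 × 48 mL/cmH2O = 16.0 × 0.048 L/cmH2O = 0.768 s.

0.77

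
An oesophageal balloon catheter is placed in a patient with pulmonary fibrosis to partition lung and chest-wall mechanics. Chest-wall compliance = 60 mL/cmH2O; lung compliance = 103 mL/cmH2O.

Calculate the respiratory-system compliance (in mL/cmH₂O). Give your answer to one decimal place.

Lung and chest wall are elastances in series: 1/Crs = 1/CL + 1/Ccw.
1/Crs = 1/103 + 1/60 = 0.02638.
Crs = 37.908 mL/cmH2O.

37.9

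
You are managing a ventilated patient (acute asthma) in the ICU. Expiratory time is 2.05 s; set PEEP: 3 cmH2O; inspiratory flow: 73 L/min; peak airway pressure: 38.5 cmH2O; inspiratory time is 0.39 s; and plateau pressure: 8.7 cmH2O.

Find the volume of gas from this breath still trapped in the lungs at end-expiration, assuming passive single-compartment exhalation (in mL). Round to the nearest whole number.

Flow: 73 L/min ÷ 60 = 1.2167 L/s.
Vt = flow × Ti = 1.2167 L/s × 0.39 s × 1000 mL/L = 474.51 mL.
R = (PIP − Pplat)/V̇ = (38.5 − 8.7) / 1.2167 = 29.8/1.2167 = 24.492 cmH2O·s/L.
C = Vt/(Pplat − PEEP) = 474.51 / (8.7 − 3) = 474.51/5.7 = 83.247 mL/cmH2O.
τ = R × C = 24.492 × 0.08325 L/cmH2O = 2.039 s.
Fraction remaining = e^(−Te/τ) = e^(−2.05/2.039) = 0.3659.
Trapped volume = 474.51 × 0.3659 = 173.62 mL.

174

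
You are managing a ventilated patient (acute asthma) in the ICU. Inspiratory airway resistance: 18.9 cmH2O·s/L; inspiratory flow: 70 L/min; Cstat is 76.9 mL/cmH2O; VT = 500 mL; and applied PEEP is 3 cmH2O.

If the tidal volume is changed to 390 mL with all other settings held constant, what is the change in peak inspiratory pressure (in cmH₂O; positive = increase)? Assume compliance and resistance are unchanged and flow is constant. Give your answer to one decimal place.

-1.4

PIP = Vt/C + R·V̇ + PEEP (constant-flow equation of motion).
Only the elastic term changes: ΔPIP = ΔVt / C = (390 − 500) / 76.9 = -1.43 cmH2O.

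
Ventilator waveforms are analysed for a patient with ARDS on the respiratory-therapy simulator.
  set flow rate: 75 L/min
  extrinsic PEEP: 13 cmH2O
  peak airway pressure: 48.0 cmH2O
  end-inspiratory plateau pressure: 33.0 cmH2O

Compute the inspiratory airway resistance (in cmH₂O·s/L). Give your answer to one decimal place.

Flow: 75 L/min ÷ 60 = 1.25 L/s.
Raw = (PIP − Pplat) / flow = (48.0 − 33.0) / 1.25 = 15.0 / 1.25 = 12.0 cmH2O·s/L.

12.0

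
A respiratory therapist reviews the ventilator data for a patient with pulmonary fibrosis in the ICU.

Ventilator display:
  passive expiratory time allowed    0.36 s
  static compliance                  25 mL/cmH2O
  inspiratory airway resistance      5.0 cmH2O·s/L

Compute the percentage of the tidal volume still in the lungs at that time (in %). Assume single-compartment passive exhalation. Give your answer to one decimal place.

5.6

τ = R × C = 5.0 × 25 mL/cmH2O = 5.0 × 0.025 L/cmH2O = 0.125 s.
Passive exhalation: V(t)/V₀ = e^(−t/τ) = e^(−0.36/0.125) = 0.05613.
Fraction remaining = 0.05613 → 5.613%.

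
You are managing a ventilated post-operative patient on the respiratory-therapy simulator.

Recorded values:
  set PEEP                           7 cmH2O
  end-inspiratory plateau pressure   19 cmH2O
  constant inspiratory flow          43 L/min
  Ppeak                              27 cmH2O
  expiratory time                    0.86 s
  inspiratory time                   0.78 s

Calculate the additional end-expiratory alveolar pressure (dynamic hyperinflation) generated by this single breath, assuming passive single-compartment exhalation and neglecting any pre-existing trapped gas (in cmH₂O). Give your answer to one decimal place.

Flow: 43 L/min ÷ 60 = 0.7167 L/s.
Vt = flow × Ti = 0.7167 L/s × 0.78 s × 1000 mL/L = 559.03 mL.
R = (PIP − Pplat)/V̇ = (27 − 19) / 0.7167 = 8.0/0.7167 = 11.162 cmH2O·s/L.
C = Vt/(Pplat − PEEP) = 559.03 / (19 − 7) = 559.03/12.0 = 46.586 mL/cmH2O.
τ = R × C = 11.162 × 0.04659 L/cmH2O = 0.52 s.
Fraction remaining = e^(−Te/τ) = e^(−0.86/0.52) = 0.1913; trapped volume = 559.03 × 0.1913 = 106.94 mL.
Additional alveolar pressure from trapping ≈ V_trapped / C = 106.94 / 46.586 = 2.296 cmH2O.

2.3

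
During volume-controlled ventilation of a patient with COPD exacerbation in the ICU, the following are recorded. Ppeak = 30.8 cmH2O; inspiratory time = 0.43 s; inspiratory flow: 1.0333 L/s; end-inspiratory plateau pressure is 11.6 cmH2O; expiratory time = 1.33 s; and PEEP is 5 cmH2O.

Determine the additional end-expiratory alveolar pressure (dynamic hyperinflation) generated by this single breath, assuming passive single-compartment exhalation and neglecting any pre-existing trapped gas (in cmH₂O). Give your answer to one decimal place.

2.3

Vt = flow × Ti = 1.0333 L/s × 0.43 s × 1000 mL/L = 444.32 mL.
R = (PIP − Pplat)/V̇ = (30.8 − 11.6) / 1.0333 = 19.2/1.0333 = 18.581 cmH2O·s/L.
C = Vt/(Pplat − PEEP) = 444.32 / (11.6 − 5) = 444.32/6.6 = 67.321 mL/cmH2O.
τ = R × C = 18.581 × 0.06732 L/cmH2O = 1.251 s.
Fraction remaining = e^(−Te/τ) = e^(−1.33/1.251) = 0.3454; trapped volume = 444.32 × 0.3454 = 153.47 mL.
Additional alveolar pressure from trapping ≈ V_trapped / C = 153.47 / 67.321 = 2.28 cmH2O.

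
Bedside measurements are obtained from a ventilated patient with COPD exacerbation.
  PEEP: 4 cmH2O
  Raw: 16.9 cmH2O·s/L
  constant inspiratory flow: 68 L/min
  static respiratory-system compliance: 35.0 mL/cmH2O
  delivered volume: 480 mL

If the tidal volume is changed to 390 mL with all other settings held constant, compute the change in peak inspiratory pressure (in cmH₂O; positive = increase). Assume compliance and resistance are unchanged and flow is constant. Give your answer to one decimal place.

-2.6

PIP = Vt/C + R·V̇ + PEEP (constant-flow equation of motion).
Only the elastic term changes: ΔPIP = ΔVt / C = (390 − 480) / 35.0 = -2.571 cmH2O.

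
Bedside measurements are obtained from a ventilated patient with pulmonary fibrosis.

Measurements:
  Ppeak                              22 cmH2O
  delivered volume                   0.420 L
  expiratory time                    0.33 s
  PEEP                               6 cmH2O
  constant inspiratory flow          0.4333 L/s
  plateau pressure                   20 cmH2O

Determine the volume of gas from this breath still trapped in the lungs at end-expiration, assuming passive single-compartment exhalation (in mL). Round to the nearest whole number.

R = (PIP − Pplat)/V̇ = (22 − 20) / 0.4333 = 2.0/0.4333 = 4.616 cmH2O·s/L.
C = Vt/(Pplat − PEEP) = 420.0 / (20 − 6) = 420.0/14.0 = 30.0 mL/cmH2O.
τ = R × C = 4.616 × 0.03 L/cmH2O = 0.1385 s.
Fraction remaining = e^(−Te/τ) = e^(−0.33/0.1385) = 0.0923.
Trapped volume = 420.0 × 0.0923 = 38.766 mL.

39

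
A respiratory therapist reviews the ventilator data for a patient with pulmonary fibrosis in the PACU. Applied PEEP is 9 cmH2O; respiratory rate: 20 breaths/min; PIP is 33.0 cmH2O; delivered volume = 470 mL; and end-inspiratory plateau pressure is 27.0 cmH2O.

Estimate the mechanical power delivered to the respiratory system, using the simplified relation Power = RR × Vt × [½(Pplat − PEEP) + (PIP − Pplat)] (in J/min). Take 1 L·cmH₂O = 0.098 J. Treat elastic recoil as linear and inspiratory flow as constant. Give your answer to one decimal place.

13.8

Per-breath work = Vt × [½(Pplat−PEEP) + (PIP−Pplat)] = 0.470 × [0.5×18.0 + 6.0] = 0.470 × 15.0 = 7.05 L·cmH2O.
Power = 20 × 7.05 = 141.0 L·cmH2O/min.
× 0.098 J/(L·cmH2O) → 13.818 J/min.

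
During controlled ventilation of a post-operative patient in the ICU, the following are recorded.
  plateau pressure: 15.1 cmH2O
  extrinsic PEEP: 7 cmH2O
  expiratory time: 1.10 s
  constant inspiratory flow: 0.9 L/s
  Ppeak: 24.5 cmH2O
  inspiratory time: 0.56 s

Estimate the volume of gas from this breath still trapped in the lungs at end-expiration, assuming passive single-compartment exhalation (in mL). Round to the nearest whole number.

Vt = flow × Ti = 0.9 L/s × 0.56 s × 1000 mL/L = 504.0 mL.
R = (PIP − Pplat)/V̇ = (24.5 − 15.1) / 0.9 = 9.4/0.9 = 10.444 cmH2O·s/L.
C = Vt/(Pplat − PEEP) = 504.0 / (15.1 − 7) = 504.0/8.1 = 62.222 mL/cmH2O.
τ = R × C = 10.444 × 0.06222 L/cmH2O = 0.6498 s.
Fraction remaining = e^(−Te/τ) = e^(−1.10/0.6498) = 0.184.
Trapped volume = 504.0 × 0.184 = 92.736 mL.

93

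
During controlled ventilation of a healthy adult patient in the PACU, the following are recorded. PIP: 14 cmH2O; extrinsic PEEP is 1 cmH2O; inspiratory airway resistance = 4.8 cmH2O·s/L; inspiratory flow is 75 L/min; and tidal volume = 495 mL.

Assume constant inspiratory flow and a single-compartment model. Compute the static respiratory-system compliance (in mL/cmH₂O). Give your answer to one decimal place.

Flow: 75 L/min ÷ 60 = 1.25 L/s.
Equation of motion (constant flow): PIP = Vt/C + R·V̇ + PEEP.
Vt/C = PIP − R·V̇ − PEEP = 14 − 4.8×1.25 − 1 = 14 − 6.0 − 1 = 7.0 cmH2O.
C = Vt / 7.0 = 495 / 7.0 = 70.714 mL/cmH2O.

70.7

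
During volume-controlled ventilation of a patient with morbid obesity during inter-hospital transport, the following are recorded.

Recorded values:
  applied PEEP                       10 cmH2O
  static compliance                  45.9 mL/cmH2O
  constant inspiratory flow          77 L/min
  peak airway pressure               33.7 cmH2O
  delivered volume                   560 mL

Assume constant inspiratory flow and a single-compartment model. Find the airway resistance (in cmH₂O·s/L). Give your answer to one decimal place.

9.0

Flow: 77 L/min ÷ 60 = 1.2833 L/s.
Equation of motion (constant flow): PIP = Vt/C + R·V̇ + PEEP.
R·V̇ = PIP − Vt/C − PEEP = 33.7 − 560/45.9 − 10 = 33.7 − 12.2 − 10 = 11.5 cmH2O.
R = 11.5 / 1.2833 = 8.961 cmH2O·s/L.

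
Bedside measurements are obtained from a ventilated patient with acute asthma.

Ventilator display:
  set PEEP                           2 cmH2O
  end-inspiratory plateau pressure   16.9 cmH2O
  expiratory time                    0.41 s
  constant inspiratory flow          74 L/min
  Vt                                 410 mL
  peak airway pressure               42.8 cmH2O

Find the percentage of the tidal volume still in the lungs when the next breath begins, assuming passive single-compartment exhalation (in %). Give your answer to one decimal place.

Flow: 74 L/min ÷ 60 = 1.2333 L/s.
R = (PIP − Pplat)/V̇ = (42.8 − 16.9) / 1.2333 = 25.9/1.2333 = 21.001 cmH2O·s/L.
C = Vt/(Pplat − PEEP) = 410.0 / (16.9 − 2) = 410.0/14.9 = 27.517 mL/cmH2O.
τ = R × C = 21.001 × 0.02752 L/cmH2O = 0.5779 s.
Fraction remaining at end-expiration = e^(−Te/τ) = e^(−0.41/0.5779) = 0.4919 → 49.19%.

49.2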